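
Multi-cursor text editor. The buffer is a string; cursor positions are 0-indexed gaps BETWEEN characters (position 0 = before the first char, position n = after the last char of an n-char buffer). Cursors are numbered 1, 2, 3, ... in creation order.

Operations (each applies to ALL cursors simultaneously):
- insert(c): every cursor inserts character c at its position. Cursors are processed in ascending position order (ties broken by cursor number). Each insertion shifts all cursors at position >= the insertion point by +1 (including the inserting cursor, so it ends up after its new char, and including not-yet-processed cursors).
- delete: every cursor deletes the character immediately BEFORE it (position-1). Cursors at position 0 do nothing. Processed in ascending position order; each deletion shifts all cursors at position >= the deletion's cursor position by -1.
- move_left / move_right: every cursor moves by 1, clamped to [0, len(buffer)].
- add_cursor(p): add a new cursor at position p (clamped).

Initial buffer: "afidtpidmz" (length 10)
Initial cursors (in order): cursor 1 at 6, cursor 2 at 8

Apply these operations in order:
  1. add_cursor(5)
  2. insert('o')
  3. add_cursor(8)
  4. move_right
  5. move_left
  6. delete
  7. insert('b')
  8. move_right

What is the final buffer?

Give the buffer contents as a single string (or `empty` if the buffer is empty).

After op 1 (add_cursor(5)): buffer="afidtpidmz" (len 10), cursors c3@5 c1@6 c2@8, authorship ..........
After op 2 (insert('o')): buffer="afidtopoidomz" (len 13), cursors c3@6 c1@8 c2@11, authorship .....3.1..2..
After op 3 (add_cursor(8)): buffer="afidtopoidomz" (len 13), cursors c3@6 c1@8 c4@8 c2@11, authorship .....3.1..2..
After op 4 (move_right): buffer="afidtopoidomz" (len 13), cursors c3@7 c1@9 c4@9 c2@12, authorship .....3.1..2..
After op 5 (move_left): buffer="afidtopoidomz" (len 13), cursors c3@6 c1@8 c4@8 c2@11, authorship .....3.1..2..
After op 6 (delete): buffer="afidtidmz" (len 9), cursors c1@5 c3@5 c4@5 c2@7, authorship .........
After op 7 (insert('b')): buffer="afidtbbbidbmz" (len 13), cursors c1@8 c3@8 c4@8 c2@11, authorship .....134..2..
After op 8 (move_right): buffer="afidtbbbidbmz" (len 13), cursors c1@9 c3@9 c4@9 c2@12, authorship .....134..2..

Answer: afidtbbbidbmz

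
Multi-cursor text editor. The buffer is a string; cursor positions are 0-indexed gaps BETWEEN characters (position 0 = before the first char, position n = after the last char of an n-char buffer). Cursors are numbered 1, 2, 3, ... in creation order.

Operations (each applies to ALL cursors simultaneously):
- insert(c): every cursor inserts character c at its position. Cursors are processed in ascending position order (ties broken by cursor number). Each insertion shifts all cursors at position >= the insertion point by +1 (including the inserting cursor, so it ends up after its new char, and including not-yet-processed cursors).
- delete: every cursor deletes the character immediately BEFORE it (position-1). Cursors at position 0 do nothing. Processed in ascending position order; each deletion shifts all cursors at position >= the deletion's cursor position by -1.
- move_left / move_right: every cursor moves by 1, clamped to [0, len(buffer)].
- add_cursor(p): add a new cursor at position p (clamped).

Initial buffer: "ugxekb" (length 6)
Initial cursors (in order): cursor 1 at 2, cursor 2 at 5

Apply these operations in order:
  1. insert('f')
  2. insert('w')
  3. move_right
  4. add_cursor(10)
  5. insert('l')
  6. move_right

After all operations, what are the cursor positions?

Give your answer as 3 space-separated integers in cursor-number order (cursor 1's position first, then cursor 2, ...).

After op 1 (insert('f')): buffer="ugfxekfb" (len 8), cursors c1@3 c2@7, authorship ..1...2.
After op 2 (insert('w')): buffer="ugfwxekfwb" (len 10), cursors c1@4 c2@9, authorship ..11...22.
After op 3 (move_right): buffer="ugfwxekfwb" (len 10), cursors c1@5 c2@10, authorship ..11...22.
After op 4 (add_cursor(10)): buffer="ugfwxekfwb" (len 10), cursors c1@5 c2@10 c3@10, authorship ..11...22.
After op 5 (insert('l')): buffer="ugfwxlekfwbll" (len 13), cursors c1@6 c2@13 c3@13, authorship ..11.1..22.23
After op 6 (move_right): buffer="ugfwxlekfwbll" (len 13), cursors c1@7 c2@13 c3@13, authorship ..11.1..22.23

Answer: 7 13 13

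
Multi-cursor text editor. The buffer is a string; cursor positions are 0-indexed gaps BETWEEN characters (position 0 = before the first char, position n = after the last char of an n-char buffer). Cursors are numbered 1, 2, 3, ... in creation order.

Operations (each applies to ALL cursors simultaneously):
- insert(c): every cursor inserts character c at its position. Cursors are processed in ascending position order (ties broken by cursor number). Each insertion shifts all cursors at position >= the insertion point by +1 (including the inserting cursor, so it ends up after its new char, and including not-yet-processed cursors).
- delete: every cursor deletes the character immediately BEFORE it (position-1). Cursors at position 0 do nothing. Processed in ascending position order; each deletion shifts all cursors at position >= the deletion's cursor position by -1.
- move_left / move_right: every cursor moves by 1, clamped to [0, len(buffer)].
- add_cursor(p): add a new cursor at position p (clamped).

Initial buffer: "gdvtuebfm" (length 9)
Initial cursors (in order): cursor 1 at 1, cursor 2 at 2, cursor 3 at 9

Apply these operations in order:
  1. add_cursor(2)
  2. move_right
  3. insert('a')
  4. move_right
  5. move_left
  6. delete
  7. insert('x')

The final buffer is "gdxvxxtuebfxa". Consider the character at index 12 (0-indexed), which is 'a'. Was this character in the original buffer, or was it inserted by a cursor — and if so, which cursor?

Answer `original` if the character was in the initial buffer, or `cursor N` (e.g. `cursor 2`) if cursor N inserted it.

After op 1 (add_cursor(2)): buffer="gdvtuebfm" (len 9), cursors c1@1 c2@2 c4@2 c3@9, authorship .........
After op 2 (move_right): buffer="gdvtuebfm" (len 9), cursors c1@2 c2@3 c4@3 c3@9, authorship .........
After op 3 (insert('a')): buffer="gdavaatuebfma" (len 13), cursors c1@3 c2@6 c4@6 c3@13, authorship ..1.24......3
After op 4 (move_right): buffer="gdavaatuebfma" (len 13), cursors c1@4 c2@7 c4@7 c3@13, authorship ..1.24......3
After op 5 (move_left): buffer="gdavaatuebfma" (len 13), cursors c1@3 c2@6 c4@6 c3@12, authorship ..1.24......3
After op 6 (delete): buffer="gdvtuebfa" (len 9), cursors c1@2 c2@3 c4@3 c3@8, authorship ........3
After op 7 (insert('x')): buffer="gdxvxxtuebfxa" (len 13), cursors c1@3 c2@6 c4@6 c3@12, authorship ..1.24.....33
Authorship (.=original, N=cursor N): . . 1 . 2 4 . . . . . 3 3
Index 12: author = 3

Answer: cursor 3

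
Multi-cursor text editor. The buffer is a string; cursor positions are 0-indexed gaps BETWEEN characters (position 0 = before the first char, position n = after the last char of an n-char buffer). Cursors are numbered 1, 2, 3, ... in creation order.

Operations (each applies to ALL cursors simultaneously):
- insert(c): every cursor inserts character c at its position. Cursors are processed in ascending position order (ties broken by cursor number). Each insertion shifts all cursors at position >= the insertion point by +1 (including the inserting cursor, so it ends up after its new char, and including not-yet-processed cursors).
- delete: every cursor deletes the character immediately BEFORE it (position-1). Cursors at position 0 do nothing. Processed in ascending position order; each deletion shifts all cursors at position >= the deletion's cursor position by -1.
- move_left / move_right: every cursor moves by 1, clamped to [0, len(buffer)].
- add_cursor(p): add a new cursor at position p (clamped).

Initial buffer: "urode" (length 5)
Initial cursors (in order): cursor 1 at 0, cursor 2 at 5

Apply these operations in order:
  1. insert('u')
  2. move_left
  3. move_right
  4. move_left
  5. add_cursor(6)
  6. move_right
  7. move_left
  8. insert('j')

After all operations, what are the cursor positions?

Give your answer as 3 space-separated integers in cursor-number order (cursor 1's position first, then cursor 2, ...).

Answer: 1 9 9

Derivation:
After op 1 (insert('u')): buffer="uurodeu" (len 7), cursors c1@1 c2@7, authorship 1.....2
After op 2 (move_left): buffer="uurodeu" (len 7), cursors c1@0 c2@6, authorship 1.....2
After op 3 (move_right): buffer="uurodeu" (len 7), cursors c1@1 c2@7, authorship 1.....2
After op 4 (move_left): buffer="uurodeu" (len 7), cursors c1@0 c2@6, authorship 1.....2
After op 5 (add_cursor(6)): buffer="uurodeu" (len 7), cursors c1@0 c2@6 c3@6, authorship 1.....2
After op 6 (move_right): buffer="uurodeu" (len 7), cursors c1@1 c2@7 c3@7, authorship 1.....2
After op 7 (move_left): buffer="uurodeu" (len 7), cursors c1@0 c2@6 c3@6, authorship 1.....2
After op 8 (insert('j')): buffer="juurodejju" (len 10), cursors c1@1 c2@9 c3@9, authorship 11.....232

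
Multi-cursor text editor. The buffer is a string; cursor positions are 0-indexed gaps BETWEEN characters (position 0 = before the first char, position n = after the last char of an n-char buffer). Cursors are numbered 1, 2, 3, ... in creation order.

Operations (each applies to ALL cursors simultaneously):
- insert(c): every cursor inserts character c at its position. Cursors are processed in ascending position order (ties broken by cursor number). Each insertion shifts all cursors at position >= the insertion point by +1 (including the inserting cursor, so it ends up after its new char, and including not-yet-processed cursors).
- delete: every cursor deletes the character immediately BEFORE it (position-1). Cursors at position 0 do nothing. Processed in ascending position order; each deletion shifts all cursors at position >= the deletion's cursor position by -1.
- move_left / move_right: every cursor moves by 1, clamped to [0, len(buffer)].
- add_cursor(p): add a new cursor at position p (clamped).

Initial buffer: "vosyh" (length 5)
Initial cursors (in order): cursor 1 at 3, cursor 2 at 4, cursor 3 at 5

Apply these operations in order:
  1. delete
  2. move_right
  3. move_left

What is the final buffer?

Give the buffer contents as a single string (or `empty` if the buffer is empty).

After op 1 (delete): buffer="vo" (len 2), cursors c1@2 c2@2 c3@2, authorship ..
After op 2 (move_right): buffer="vo" (len 2), cursors c1@2 c2@2 c3@2, authorship ..
After op 3 (move_left): buffer="vo" (len 2), cursors c1@1 c2@1 c3@1, authorship ..

Answer: vo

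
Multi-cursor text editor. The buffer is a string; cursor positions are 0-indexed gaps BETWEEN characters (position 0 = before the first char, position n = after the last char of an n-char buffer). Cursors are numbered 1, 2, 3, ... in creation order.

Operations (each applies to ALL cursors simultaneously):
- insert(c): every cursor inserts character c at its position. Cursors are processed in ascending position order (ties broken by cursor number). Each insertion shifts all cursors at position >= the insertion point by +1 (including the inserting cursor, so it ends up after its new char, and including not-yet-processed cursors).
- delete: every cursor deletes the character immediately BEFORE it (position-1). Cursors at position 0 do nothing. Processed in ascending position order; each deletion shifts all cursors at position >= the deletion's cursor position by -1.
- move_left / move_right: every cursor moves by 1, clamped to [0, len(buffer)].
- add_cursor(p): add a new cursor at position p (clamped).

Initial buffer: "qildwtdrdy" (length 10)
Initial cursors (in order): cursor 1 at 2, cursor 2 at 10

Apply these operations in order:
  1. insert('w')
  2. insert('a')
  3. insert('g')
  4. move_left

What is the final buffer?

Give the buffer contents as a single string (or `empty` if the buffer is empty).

Answer: qiwagldwtdrdywag

Derivation:
After op 1 (insert('w')): buffer="qiwldwtdrdyw" (len 12), cursors c1@3 c2@12, authorship ..1........2
After op 2 (insert('a')): buffer="qiwaldwtdrdywa" (len 14), cursors c1@4 c2@14, authorship ..11........22
After op 3 (insert('g')): buffer="qiwagldwtdrdywag" (len 16), cursors c1@5 c2@16, authorship ..111........222
After op 4 (move_left): buffer="qiwagldwtdrdywag" (len 16), cursors c1@4 c2@15, authorship ..111........222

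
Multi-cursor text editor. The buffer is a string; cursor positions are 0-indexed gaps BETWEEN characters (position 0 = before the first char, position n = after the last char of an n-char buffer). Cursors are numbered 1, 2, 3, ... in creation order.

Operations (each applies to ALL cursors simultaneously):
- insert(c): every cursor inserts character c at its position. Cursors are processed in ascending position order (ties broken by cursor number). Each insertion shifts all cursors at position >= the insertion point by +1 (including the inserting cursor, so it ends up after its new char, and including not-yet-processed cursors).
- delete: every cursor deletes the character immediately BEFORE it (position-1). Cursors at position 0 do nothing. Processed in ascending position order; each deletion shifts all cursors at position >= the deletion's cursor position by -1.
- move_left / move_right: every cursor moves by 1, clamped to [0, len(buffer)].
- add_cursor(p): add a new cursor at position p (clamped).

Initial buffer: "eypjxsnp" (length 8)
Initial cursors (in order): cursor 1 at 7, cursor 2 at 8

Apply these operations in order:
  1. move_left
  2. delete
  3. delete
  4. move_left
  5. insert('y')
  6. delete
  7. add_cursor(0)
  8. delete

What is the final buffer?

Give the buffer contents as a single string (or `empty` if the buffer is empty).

Answer: pp

Derivation:
After op 1 (move_left): buffer="eypjxsnp" (len 8), cursors c1@6 c2@7, authorship ........
After op 2 (delete): buffer="eypjxp" (len 6), cursors c1@5 c2@5, authorship ......
After op 3 (delete): buffer="eypp" (len 4), cursors c1@3 c2@3, authorship ....
After op 4 (move_left): buffer="eypp" (len 4), cursors c1@2 c2@2, authorship ....
After op 5 (insert('y')): buffer="eyyypp" (len 6), cursors c1@4 c2@4, authorship ..12..
After op 6 (delete): buffer="eypp" (len 4), cursors c1@2 c2@2, authorship ....
After op 7 (add_cursor(0)): buffer="eypp" (len 4), cursors c3@0 c1@2 c2@2, authorship ....
After op 8 (delete): buffer="pp" (len 2), cursors c1@0 c2@0 c3@0, authorship ..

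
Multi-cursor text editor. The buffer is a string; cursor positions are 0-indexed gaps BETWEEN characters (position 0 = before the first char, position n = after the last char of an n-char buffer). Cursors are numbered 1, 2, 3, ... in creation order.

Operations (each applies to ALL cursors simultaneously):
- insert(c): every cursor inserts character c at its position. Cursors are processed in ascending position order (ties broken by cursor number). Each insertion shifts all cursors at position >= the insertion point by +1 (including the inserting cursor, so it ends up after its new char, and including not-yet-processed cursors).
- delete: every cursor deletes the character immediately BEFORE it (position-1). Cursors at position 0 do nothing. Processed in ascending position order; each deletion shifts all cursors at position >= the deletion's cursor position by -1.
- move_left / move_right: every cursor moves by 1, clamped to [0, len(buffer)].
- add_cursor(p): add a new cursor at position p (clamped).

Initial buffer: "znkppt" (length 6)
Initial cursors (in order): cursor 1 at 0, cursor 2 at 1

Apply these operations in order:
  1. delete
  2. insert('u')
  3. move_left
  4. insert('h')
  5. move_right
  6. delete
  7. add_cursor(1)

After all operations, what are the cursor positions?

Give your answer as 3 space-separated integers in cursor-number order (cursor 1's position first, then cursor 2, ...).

Answer: 2 2 1

Derivation:
After op 1 (delete): buffer="nkppt" (len 5), cursors c1@0 c2@0, authorship .....
After op 2 (insert('u')): buffer="uunkppt" (len 7), cursors c1@2 c2@2, authorship 12.....
After op 3 (move_left): buffer="uunkppt" (len 7), cursors c1@1 c2@1, authorship 12.....
After op 4 (insert('h')): buffer="uhhunkppt" (len 9), cursors c1@3 c2@3, authorship 1122.....
After op 5 (move_right): buffer="uhhunkppt" (len 9), cursors c1@4 c2@4, authorship 1122.....
After op 6 (delete): buffer="uhnkppt" (len 7), cursors c1@2 c2@2, authorship 11.....
After op 7 (add_cursor(1)): buffer="uhnkppt" (len 7), cursors c3@1 c1@2 c2@2, authorship 11.....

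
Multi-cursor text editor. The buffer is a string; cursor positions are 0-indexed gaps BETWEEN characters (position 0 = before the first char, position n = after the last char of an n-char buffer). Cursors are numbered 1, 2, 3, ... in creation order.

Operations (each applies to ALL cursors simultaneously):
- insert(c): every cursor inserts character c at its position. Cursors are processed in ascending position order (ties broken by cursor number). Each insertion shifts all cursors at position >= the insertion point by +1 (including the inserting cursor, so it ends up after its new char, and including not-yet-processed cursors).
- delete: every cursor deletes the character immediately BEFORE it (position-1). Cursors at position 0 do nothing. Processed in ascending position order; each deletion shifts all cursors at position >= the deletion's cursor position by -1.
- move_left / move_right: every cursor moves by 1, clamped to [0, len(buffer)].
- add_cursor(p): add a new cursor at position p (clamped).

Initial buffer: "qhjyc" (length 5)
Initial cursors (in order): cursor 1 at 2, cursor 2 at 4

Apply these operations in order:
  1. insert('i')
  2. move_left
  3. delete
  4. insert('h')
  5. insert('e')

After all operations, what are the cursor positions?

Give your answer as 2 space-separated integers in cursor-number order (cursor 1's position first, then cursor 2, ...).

After op 1 (insert('i')): buffer="qhijyic" (len 7), cursors c1@3 c2@6, authorship ..1..2.
After op 2 (move_left): buffer="qhijyic" (len 7), cursors c1@2 c2@5, authorship ..1..2.
After op 3 (delete): buffer="qijic" (len 5), cursors c1@1 c2@3, authorship .1.2.
After op 4 (insert('h')): buffer="qhijhic" (len 7), cursors c1@2 c2@5, authorship .11.22.
After op 5 (insert('e')): buffer="qheijheic" (len 9), cursors c1@3 c2@7, authorship .111.222.

Answer: 3 7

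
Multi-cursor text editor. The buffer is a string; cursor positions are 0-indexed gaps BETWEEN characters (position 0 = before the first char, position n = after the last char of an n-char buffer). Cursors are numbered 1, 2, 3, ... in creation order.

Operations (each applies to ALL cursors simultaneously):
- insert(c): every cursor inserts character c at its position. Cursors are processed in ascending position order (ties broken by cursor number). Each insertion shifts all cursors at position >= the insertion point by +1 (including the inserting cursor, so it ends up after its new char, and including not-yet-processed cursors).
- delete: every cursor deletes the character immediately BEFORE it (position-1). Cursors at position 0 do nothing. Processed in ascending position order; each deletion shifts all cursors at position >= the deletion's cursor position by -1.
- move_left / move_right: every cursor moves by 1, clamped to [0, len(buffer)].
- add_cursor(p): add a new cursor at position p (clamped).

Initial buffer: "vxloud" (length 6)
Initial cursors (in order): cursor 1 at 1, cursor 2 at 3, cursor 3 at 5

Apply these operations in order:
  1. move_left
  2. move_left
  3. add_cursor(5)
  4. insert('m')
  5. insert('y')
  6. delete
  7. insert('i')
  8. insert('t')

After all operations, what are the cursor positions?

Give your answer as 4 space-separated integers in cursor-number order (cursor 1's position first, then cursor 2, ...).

Answer: 3 7 12 17

Derivation:
After op 1 (move_left): buffer="vxloud" (len 6), cursors c1@0 c2@2 c3@4, authorship ......
After op 2 (move_left): buffer="vxloud" (len 6), cursors c1@0 c2@1 c3@3, authorship ......
After op 3 (add_cursor(5)): buffer="vxloud" (len 6), cursors c1@0 c2@1 c3@3 c4@5, authorship ......
After op 4 (insert('m')): buffer="mvmxlmoumd" (len 10), cursors c1@1 c2@3 c3@6 c4@9, authorship 1.2..3..4.
After op 5 (insert('y')): buffer="myvmyxlmyoumyd" (len 14), cursors c1@2 c2@5 c3@9 c4@13, authorship 11.22..33..44.
After op 6 (delete): buffer="mvmxlmoumd" (len 10), cursors c1@1 c2@3 c3@6 c4@9, authorship 1.2..3..4.
After op 7 (insert('i')): buffer="mivmixlmioumid" (len 14), cursors c1@2 c2@5 c3@9 c4@13, authorship 11.22..33..44.
After op 8 (insert('t')): buffer="mitvmitxlmitoumitd" (len 18), cursors c1@3 c2@7 c3@12 c4@17, authorship 111.222..333..444.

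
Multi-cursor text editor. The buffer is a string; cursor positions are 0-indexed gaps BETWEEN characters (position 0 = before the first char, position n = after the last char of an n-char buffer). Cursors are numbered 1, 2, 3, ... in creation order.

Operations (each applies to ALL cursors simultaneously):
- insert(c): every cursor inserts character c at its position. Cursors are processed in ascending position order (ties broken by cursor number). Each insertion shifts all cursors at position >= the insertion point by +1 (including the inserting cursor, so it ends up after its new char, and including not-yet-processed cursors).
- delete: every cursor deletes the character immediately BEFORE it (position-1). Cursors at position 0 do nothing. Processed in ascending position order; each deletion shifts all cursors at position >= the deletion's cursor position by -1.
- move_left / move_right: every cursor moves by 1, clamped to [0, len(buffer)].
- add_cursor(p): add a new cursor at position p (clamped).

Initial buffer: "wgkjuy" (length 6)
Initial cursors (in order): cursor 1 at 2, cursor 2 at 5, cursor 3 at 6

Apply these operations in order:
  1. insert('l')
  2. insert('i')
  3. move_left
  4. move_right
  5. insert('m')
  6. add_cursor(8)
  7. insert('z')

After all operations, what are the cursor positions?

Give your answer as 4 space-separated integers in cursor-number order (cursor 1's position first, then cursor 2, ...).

Answer: 6 14 19 10

Derivation:
After op 1 (insert('l')): buffer="wglkjulyl" (len 9), cursors c1@3 c2@7 c3@9, authorship ..1...2.3
After op 2 (insert('i')): buffer="wglikjuliyli" (len 12), cursors c1@4 c2@9 c3@12, authorship ..11...22.33
After op 3 (move_left): buffer="wglikjuliyli" (len 12), cursors c1@3 c2@8 c3@11, authorship ..11...22.33
After op 4 (move_right): buffer="wglikjuliyli" (len 12), cursors c1@4 c2@9 c3@12, authorship ..11...22.33
After op 5 (insert('m')): buffer="wglimkjulimylim" (len 15), cursors c1@5 c2@11 c3@15, authorship ..111...222.333
After op 6 (add_cursor(8)): buffer="wglimkjulimylim" (len 15), cursors c1@5 c4@8 c2@11 c3@15, authorship ..111...222.333
After op 7 (insert('z')): buffer="wglimzkjuzlimzylimz" (len 19), cursors c1@6 c4@10 c2@14 c3@19, authorship ..1111...42222.3333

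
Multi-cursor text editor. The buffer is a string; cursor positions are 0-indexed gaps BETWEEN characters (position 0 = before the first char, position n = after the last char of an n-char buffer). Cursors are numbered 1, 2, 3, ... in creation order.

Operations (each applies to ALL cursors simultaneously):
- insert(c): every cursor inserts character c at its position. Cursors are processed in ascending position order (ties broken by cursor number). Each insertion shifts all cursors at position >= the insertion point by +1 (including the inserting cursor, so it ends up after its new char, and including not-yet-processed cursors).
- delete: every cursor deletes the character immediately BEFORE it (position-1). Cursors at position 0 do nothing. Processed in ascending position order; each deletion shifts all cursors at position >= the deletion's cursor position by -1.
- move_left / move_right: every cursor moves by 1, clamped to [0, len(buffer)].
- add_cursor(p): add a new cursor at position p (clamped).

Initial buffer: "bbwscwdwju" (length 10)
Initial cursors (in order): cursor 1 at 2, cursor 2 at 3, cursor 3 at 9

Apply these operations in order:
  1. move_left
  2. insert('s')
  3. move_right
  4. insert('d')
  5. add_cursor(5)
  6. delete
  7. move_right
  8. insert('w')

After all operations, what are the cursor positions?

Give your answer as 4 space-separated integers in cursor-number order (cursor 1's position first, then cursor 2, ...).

Answer: 6 8 16 6

Derivation:
After op 1 (move_left): buffer="bbwscwdwju" (len 10), cursors c1@1 c2@2 c3@8, authorship ..........
After op 2 (insert('s')): buffer="bsbswscwdwsju" (len 13), cursors c1@2 c2@4 c3@11, authorship .1.2......3..
After op 3 (move_right): buffer="bsbswscwdwsju" (len 13), cursors c1@3 c2@5 c3@12, authorship .1.2......3..
After op 4 (insert('d')): buffer="bsbdswdscwdwsjdu" (len 16), cursors c1@4 c2@7 c3@15, authorship .1.12.2.....3.3.
After op 5 (add_cursor(5)): buffer="bsbdswdscwdwsjdu" (len 16), cursors c1@4 c4@5 c2@7 c3@15, authorship .1.12.2.....3.3.
After op 6 (delete): buffer="bsbwscwdwsju" (len 12), cursors c1@3 c4@3 c2@4 c3@11, authorship .1.......3..
After op 7 (move_right): buffer="bsbwscwdwsju" (len 12), cursors c1@4 c4@4 c2@5 c3@12, authorship .1.......3..
After op 8 (insert('w')): buffer="bsbwwwswcwdwsjuw" (len 16), cursors c1@6 c4@6 c2@8 c3@16, authorship .1..14.2....3..3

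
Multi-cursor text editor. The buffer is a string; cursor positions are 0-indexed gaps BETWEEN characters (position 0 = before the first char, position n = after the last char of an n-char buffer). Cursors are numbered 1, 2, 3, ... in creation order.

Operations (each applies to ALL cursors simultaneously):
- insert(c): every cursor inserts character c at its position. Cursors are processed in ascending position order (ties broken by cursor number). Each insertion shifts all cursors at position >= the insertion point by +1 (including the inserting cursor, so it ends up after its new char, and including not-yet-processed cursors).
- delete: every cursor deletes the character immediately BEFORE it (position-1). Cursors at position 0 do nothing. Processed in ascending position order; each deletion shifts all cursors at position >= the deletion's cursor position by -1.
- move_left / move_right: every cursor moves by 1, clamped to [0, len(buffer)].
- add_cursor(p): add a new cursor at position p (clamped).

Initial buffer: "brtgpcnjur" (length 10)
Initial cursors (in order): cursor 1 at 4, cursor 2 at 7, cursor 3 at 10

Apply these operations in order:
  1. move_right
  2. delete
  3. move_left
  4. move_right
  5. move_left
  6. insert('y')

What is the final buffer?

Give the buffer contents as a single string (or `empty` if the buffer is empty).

Answer: brtygcynyu

Derivation:
After op 1 (move_right): buffer="brtgpcnjur" (len 10), cursors c1@5 c2@8 c3@10, authorship ..........
After op 2 (delete): buffer="brtgcnu" (len 7), cursors c1@4 c2@6 c3@7, authorship .......
After op 3 (move_left): buffer="brtgcnu" (len 7), cursors c1@3 c2@5 c3@6, authorship .......
After op 4 (move_right): buffer="brtgcnu" (len 7), cursors c1@4 c2@6 c3@7, authorship .......
After op 5 (move_left): buffer="brtgcnu" (len 7), cursors c1@3 c2@5 c3@6, authorship .......
After op 6 (insert('y')): buffer="brtygcynyu" (len 10), cursors c1@4 c2@7 c3@9, authorship ...1..2.3.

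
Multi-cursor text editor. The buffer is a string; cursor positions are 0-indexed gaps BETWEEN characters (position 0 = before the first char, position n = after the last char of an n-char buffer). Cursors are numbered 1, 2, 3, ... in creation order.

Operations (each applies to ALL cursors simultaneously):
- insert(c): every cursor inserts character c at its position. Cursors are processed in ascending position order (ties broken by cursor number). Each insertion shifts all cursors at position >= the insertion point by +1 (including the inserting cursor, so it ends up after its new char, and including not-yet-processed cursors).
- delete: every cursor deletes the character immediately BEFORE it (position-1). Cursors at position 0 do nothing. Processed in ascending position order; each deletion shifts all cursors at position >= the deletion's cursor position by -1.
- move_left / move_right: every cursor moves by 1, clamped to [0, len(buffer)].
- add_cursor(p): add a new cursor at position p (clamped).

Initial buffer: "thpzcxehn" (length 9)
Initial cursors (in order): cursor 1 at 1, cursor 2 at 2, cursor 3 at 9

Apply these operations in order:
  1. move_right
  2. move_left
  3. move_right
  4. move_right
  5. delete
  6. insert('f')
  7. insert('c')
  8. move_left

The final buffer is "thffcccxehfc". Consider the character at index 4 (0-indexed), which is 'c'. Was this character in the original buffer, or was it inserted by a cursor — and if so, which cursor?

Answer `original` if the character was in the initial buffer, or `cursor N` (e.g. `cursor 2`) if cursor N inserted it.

Answer: cursor 1

Derivation:
After op 1 (move_right): buffer="thpzcxehn" (len 9), cursors c1@2 c2@3 c3@9, authorship .........
After op 2 (move_left): buffer="thpzcxehn" (len 9), cursors c1@1 c2@2 c3@8, authorship .........
After op 3 (move_right): buffer="thpzcxehn" (len 9), cursors c1@2 c2@3 c3@9, authorship .........
After op 4 (move_right): buffer="thpzcxehn" (len 9), cursors c1@3 c2@4 c3@9, authorship .........
After op 5 (delete): buffer="thcxeh" (len 6), cursors c1@2 c2@2 c3@6, authorship ......
After op 6 (insert('f')): buffer="thffcxehf" (len 9), cursors c1@4 c2@4 c3@9, authorship ..12....3
After op 7 (insert('c')): buffer="thffcccxehfc" (len 12), cursors c1@6 c2@6 c3@12, authorship ..1212....33
After op 8 (move_left): buffer="thffcccxehfc" (len 12), cursors c1@5 c2@5 c3@11, authorship ..1212....33
Authorship (.=original, N=cursor N): . . 1 2 1 2 . . . . 3 3
Index 4: author = 1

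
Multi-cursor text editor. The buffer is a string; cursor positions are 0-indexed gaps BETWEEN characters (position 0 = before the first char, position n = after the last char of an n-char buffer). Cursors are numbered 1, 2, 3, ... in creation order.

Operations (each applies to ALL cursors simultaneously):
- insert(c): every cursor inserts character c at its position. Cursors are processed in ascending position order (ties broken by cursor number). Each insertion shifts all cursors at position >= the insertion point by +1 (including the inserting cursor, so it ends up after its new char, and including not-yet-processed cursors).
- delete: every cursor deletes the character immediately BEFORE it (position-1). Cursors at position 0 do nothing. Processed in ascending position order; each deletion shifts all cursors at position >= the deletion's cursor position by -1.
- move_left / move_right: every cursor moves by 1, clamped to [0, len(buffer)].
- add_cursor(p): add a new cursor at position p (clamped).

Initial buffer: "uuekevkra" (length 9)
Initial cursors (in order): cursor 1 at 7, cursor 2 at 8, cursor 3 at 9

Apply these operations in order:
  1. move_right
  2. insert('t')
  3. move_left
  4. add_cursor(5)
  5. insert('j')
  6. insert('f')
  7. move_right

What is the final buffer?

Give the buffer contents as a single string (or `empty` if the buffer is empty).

Answer: uuekejfvkrjftatjjfft

Derivation:
After op 1 (move_right): buffer="uuekevkra" (len 9), cursors c1@8 c2@9 c3@9, authorship .........
After op 2 (insert('t')): buffer="uuekevkrtatt" (len 12), cursors c1@9 c2@12 c3@12, authorship ........1.23
After op 3 (move_left): buffer="uuekevkrtatt" (len 12), cursors c1@8 c2@11 c3@11, authorship ........1.23
After op 4 (add_cursor(5)): buffer="uuekevkrtatt" (len 12), cursors c4@5 c1@8 c2@11 c3@11, authorship ........1.23
After op 5 (insert('j')): buffer="uuekejvkrjtatjjt" (len 16), cursors c4@6 c1@10 c2@15 c3@15, authorship .....4...11.2233
After op 6 (insert('f')): buffer="uuekejfvkrjftatjjfft" (len 20), cursors c4@7 c1@12 c2@19 c3@19, authorship .....44...111.223233
After op 7 (move_right): buffer="uuekejfvkrjftatjjfft" (len 20), cursors c4@8 c1@13 c2@20 c3@20, authorship .....44...111.223233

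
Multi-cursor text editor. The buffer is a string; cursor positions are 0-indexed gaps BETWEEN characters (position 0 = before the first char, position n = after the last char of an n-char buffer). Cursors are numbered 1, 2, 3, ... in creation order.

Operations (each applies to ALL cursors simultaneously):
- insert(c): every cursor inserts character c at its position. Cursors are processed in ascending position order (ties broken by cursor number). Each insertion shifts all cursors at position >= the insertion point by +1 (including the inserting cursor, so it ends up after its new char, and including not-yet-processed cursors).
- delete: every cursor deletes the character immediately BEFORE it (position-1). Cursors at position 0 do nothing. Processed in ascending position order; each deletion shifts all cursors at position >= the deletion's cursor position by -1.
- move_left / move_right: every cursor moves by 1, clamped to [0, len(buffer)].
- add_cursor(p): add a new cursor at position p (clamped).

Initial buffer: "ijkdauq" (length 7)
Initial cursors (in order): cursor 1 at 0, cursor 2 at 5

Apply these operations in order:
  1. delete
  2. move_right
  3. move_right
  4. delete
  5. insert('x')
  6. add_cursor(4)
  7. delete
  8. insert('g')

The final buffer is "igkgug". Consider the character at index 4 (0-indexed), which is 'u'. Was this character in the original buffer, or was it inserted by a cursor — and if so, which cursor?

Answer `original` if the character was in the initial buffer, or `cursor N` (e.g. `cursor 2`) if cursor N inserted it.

After op 1 (delete): buffer="ijkduq" (len 6), cursors c1@0 c2@4, authorship ......
After op 2 (move_right): buffer="ijkduq" (len 6), cursors c1@1 c2@5, authorship ......
After op 3 (move_right): buffer="ijkduq" (len 6), cursors c1@2 c2@6, authorship ......
After op 4 (delete): buffer="ikdu" (len 4), cursors c1@1 c2@4, authorship ....
After op 5 (insert('x')): buffer="ixkdux" (len 6), cursors c1@2 c2@6, authorship .1...2
After op 6 (add_cursor(4)): buffer="ixkdux" (len 6), cursors c1@2 c3@4 c2@6, authorship .1...2
After op 7 (delete): buffer="iku" (len 3), cursors c1@1 c3@2 c2@3, authorship ...
After op 8 (insert('g')): buffer="igkgug" (len 6), cursors c1@2 c3@4 c2@6, authorship .1.3.2
Authorship (.=original, N=cursor N): . 1 . 3 . 2
Index 4: author = original

Answer: original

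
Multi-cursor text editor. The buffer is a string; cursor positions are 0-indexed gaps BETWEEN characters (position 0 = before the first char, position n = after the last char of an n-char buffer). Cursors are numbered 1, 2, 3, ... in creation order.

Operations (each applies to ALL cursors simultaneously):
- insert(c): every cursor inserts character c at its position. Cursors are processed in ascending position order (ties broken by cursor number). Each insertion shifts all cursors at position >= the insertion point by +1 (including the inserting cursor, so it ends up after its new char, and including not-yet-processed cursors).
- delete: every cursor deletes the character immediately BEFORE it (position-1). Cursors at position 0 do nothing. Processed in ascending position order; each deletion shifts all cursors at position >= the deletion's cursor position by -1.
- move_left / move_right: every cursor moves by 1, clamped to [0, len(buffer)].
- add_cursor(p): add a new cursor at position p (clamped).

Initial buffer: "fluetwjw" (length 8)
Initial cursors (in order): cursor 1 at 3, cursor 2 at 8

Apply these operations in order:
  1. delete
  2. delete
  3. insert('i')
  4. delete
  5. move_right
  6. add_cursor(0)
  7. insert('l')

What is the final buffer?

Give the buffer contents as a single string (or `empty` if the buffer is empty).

After op 1 (delete): buffer="fletwj" (len 6), cursors c1@2 c2@6, authorship ......
After op 2 (delete): buffer="fetw" (len 4), cursors c1@1 c2@4, authorship ....
After op 3 (insert('i')): buffer="fietwi" (len 6), cursors c1@2 c2@6, authorship .1...2
After op 4 (delete): buffer="fetw" (len 4), cursors c1@1 c2@4, authorship ....
After op 5 (move_right): buffer="fetw" (len 4), cursors c1@2 c2@4, authorship ....
After op 6 (add_cursor(0)): buffer="fetw" (len 4), cursors c3@0 c1@2 c2@4, authorship ....
After op 7 (insert('l')): buffer="lfeltwl" (len 7), cursors c3@1 c1@4 c2@7, authorship 3..1..2

Answer: lfeltwl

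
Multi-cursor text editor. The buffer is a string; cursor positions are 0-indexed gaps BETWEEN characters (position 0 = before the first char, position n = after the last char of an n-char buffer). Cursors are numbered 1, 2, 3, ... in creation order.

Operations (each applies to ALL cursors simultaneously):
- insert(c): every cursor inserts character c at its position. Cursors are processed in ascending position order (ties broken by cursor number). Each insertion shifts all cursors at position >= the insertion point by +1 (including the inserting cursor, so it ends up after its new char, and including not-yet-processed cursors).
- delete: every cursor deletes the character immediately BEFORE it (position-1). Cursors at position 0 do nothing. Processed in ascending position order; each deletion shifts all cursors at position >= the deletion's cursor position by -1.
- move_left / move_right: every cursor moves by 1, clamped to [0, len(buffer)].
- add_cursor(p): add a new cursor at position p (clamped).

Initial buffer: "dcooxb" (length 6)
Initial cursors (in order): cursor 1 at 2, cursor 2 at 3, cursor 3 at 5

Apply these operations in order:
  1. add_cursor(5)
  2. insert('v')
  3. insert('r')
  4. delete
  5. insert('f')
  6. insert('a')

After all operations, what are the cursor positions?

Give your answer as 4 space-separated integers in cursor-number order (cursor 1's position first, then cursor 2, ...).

After op 1 (add_cursor(5)): buffer="dcooxb" (len 6), cursors c1@2 c2@3 c3@5 c4@5, authorship ......
After op 2 (insert('v')): buffer="dcvovoxvvb" (len 10), cursors c1@3 c2@5 c3@9 c4@9, authorship ..1.2..34.
After op 3 (insert('r')): buffer="dcvrovroxvvrrb" (len 14), cursors c1@4 c2@7 c3@13 c4@13, authorship ..11.22..3434.
After op 4 (delete): buffer="dcvovoxvvb" (len 10), cursors c1@3 c2@5 c3@9 c4@9, authorship ..1.2..34.
After op 5 (insert('f')): buffer="dcvfovfoxvvffb" (len 14), cursors c1@4 c2@7 c3@13 c4@13, authorship ..11.22..3434.
After op 6 (insert('a')): buffer="dcvfaovfaoxvvffaab" (len 18), cursors c1@5 c2@9 c3@17 c4@17, authorship ..111.222..343434.

Answer: 5 9 17 17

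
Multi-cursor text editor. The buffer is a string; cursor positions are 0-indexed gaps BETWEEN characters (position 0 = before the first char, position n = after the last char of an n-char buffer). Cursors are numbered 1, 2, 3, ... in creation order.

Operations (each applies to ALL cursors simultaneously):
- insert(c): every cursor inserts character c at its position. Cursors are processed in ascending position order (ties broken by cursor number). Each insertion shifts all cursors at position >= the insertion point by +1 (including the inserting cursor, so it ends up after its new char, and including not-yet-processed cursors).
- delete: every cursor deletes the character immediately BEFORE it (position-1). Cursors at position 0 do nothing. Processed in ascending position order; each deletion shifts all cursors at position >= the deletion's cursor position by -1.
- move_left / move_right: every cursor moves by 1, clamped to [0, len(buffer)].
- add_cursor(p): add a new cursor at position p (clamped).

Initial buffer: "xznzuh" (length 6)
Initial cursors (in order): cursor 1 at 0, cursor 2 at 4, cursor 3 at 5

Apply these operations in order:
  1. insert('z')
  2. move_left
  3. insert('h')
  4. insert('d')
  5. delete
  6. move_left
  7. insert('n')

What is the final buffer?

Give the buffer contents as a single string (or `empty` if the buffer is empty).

Answer: nhzxznznhzunhzh

Derivation:
After op 1 (insert('z')): buffer="zxznzzuzh" (len 9), cursors c1@1 c2@6 c3@8, authorship 1....2.3.
After op 2 (move_left): buffer="zxznzzuzh" (len 9), cursors c1@0 c2@5 c3@7, authorship 1....2.3.
After op 3 (insert('h')): buffer="hzxznzhzuhzh" (len 12), cursors c1@1 c2@7 c3@10, authorship 11....22.33.
After op 4 (insert('d')): buffer="hdzxznzhdzuhdzh" (len 15), cursors c1@2 c2@9 c3@13, authorship 111....222.333.
After op 5 (delete): buffer="hzxznzhzuhzh" (len 12), cursors c1@1 c2@7 c3@10, authorship 11....22.33.
After op 6 (move_left): buffer="hzxznzhzuhzh" (len 12), cursors c1@0 c2@6 c3@9, authorship 11....22.33.
After op 7 (insert('n')): buffer="nhzxznznhzunhzh" (len 15), cursors c1@1 c2@8 c3@12, authorship 111....222.333.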